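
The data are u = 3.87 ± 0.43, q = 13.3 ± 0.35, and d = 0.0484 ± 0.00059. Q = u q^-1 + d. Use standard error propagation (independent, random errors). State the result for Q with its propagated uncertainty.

0.339 ± 0.0332

Let p = u·q^-1 = 0.291. δp/p = √((1·δu/u)² + (-1·δq/q)²) = √(0.0123 + 0.000693) = 0.114, so δp = 0.0332.
Q = p + d: δQ = √(δp² + δd²) = √(0.00110 + 3.48e-07) = 0.0332
Q = 0.339.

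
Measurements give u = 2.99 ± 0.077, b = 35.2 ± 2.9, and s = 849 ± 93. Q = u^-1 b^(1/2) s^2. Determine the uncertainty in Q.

Relative error in a monomial: (δQ/Q)² = Σ (nᵢ · δxᵢ/xᵢ)².
  (-1·δu/u)² = (-1×0.0258)² = 0.000663;  (½·δb/b)² = (0.5×0.0824)² = 0.00170;  (2·δs/s)² = (2×0.110)² = 0.0480
δQ/Q = √(0.0504) = 0.224
Q = 1.43e+06, so δQ = 0.224 × 1.43e+06 = 3.21e+05.

3.21e+05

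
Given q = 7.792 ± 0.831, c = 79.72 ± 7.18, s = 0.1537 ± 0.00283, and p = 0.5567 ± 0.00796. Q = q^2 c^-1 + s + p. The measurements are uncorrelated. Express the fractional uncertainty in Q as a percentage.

12.0%

Let w = q^2·c^-1 = 0.7616. δw/w = √((2·δq/q)² + (-1·δc/c)²) = √(0.0455 + 0.00811) = 0.232, so δw = 0.176.
Q = w + s + p: δQ = √(δw² + δs² + δp²) = √(0.0311 + 8.01e-06 + 6.34e-05) = 0.177
Q = 1.472, so δQ/Q = 0.177/1.472 = 0.120.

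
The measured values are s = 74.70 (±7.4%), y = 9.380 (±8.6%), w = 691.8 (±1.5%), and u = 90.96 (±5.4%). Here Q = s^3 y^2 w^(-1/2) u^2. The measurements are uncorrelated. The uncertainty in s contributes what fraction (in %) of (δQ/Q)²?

(δQ/Q)² = (3·δs/s)² + (2·δy/y)² + (−½·δw/w)² + (2·δu/u)²
  s term: (3×0.0740)² = 0.0493
  y term: (2×0.0860)² = 0.0296
  w term: (-0.5×0.0150)² = 5.62e-05
  u term: (2×0.0540)² = 0.0117
Total = 0.0906. Share from s = 0.0493/0.0906 = 0.544.

54.4%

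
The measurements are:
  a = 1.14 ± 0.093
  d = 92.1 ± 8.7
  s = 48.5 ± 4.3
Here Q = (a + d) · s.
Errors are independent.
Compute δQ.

582

Let u = a + d = 93.2. δu = √(δa² + δd²) = √(0.00865 + 75.7) = 8.70, so δu/u = 0.0933.
Q is then a monomial in u, s:
δQ/Q = √((δu/u)² + (1·δs/s)²) = √(0.00871 + 0.00786) = 0.129
Q = 4520, so δQ = 0.129 × 4520 = 582.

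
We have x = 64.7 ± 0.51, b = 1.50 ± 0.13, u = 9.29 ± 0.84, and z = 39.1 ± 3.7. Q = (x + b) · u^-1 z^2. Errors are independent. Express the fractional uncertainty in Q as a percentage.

Let w = x + b = 66.2. δw = √(δx² + δb²) = √(0.260 + 0.0169) = 0.526, so δw/w = 0.00795.
Q is then a monomial in w, u, z:
δQ/Q = √((δw/w)² + (-1·δu/u)² + (2·δz/z)²) = √(6.32e-05 + 0.00818 + 0.0358) = 0.210

21.0%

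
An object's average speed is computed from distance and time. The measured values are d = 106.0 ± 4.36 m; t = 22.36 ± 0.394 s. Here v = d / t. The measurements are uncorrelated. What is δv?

0.212 m/s

For a monomial v ∝ d, t^-1, fractional errors add in quadrature:
  (1·δd/d)² = (1×0.0411)² = 0.00169;  (-1·δt/t)² = (-1×0.0176)² = 0.000310
δv/v = √(0.00200) = 0.0447
v = 4.741 m/s, so δv = 0.0447 × 4.741 = 0.212 m/s.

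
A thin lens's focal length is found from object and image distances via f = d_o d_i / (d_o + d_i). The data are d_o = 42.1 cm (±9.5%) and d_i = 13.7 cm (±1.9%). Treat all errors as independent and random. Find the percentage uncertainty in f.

∂f/∂d_o = (d_i/(d_o+d_i))² = 0.0603;  ∂f/∂d_i = (d_o/(d_o+d_i))² = 0.569
δf = √((∂f/∂d_o · δd_o)² + (∂f/∂d_i · δd_i)²) = √(0.0581 + 0.0220) = 0.283 cm
f = 10.3 cm, so δf/f = 0.283/10.3 = 0.0274.

2.74%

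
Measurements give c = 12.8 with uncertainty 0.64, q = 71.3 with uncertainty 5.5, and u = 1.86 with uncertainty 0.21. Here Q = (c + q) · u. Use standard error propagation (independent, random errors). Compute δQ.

20.4

Let w = c + q = 84.1. δw = √(δc² + δq²) = √(0.410 + 30.2) = 5.54, so δw/w = 0.0658.
Q is then a monomial in w, u:
δQ/Q = √((δw/w)² + (1·δu/u)²) = √(0.00433 + 0.0127) = 0.131
Q = 156, so δQ = 0.131 × 156 = 20.4.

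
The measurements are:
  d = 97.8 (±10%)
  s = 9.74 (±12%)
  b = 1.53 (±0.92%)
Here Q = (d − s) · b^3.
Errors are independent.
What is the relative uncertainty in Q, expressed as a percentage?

11.5%

Let u = d − s = 88.1. δu = √(δd² + δs²) = √(95.6 + 1.37) = 9.85, so δu/u = 0.112.
Q is then a monomial in u, b:
δQ/Q = √((δu/u)² + (3·δb/b)²) = √(0.0125 + 0.000762) = 0.115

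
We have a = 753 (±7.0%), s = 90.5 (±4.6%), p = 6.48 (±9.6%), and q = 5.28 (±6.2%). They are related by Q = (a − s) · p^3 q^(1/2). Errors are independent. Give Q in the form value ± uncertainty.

Let u = a − s = 662. δu = √(δa² + δs²) = √(2780 + 17.3) = 52.9, so δu/u = 0.0798.
Q is then a monomial in u, p, q:
δQ/Q = √((δu/u)² + (3·δp/p)² + (½·δq/q)²) = √(0.00637 + 0.0829 + 0.000961) = 0.300
Q = 4.14e+05, so δQ = 0.300 × 4.14e+05 = 1.24e+05.

(4.14 ± 1.24) × 10^5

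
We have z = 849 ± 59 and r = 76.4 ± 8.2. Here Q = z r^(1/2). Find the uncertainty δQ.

652

Relative error in a monomial: (δQ/Q)² = Σ (nᵢ · δxᵢ/xᵢ)².
  (1·δz/z)² = (1×0.0695)² = 0.00483;  (½·δr/r)² = (0.5×0.107)² = 0.00288
δQ/Q = √(0.00771) = 0.0878
Q = 7420, so δQ = 0.0878 × 7420 = 652.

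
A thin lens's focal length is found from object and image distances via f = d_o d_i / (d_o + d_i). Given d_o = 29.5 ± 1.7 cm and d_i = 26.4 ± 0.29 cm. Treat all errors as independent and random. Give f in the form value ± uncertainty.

∂f/∂d_o = (d_i/(d_o+d_i))² = 0.223;  ∂f/∂d_i = (d_o/(d_o+d_i))² = 0.278
δf = √((∂f/∂d_o · δd_o)² + (∂f/∂d_i · δd_i)²) = √(0.144 + 0.00652) = 0.388 cm
f = 13.9 cm.

13.9 ± 0.388 cm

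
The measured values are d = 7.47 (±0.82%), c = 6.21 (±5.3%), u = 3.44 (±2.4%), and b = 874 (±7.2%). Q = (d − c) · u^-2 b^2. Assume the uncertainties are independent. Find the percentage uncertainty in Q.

Let w = d − c = 1.26. δw = √(δd² + δc²) = √(0.00375 + 0.108) = 0.335, so δw/w = 0.266.
Q is then a monomial in w, u, b:
δQ/Q = √((δw/w)² + (-2·δu/u)² + (2·δb/b)²) = √(0.0706 + 0.00230 + 0.0207) = 0.306

30.6%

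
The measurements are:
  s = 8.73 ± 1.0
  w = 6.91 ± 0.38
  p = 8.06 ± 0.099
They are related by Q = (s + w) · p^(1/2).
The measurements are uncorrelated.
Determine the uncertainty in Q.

Let u = s + w = 15.6. δu = √(δs² + δw²) = √(1.00 + 0.144) = 1.07, so δu/u = 0.0684.
Q is then a monomial in u, p:
δQ/Q = √((δu/u)² + (½·δp/p)²) = √(0.00468 + 3.77e-05) = 0.0687
Q = 44.4, so δQ = 0.0687 × 44.4 = 3.05.

3.05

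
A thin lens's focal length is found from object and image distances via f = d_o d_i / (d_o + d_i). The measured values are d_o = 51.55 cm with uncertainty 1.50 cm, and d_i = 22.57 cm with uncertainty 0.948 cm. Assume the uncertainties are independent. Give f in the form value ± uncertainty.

15.70 ± 0.479 cm

∂f/∂d_o = (d_i/(d_o+d_i))² = 0.0927;  ∂f/∂d_i = (d_o/(d_o+d_i))² = 0.484
δf = √((∂f/∂d_o · δd_o)² + (∂f/∂d_i · δd_i)²) = √(0.0193 + 0.210) = 0.479 cm
f = 15.70 cm.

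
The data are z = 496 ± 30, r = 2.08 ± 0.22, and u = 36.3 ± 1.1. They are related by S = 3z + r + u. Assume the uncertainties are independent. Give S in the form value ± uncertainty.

Each term contributes (cᵢ δxᵢ)² to (δS)²:
  (3·δz)² = 8100;  (δr)² = 0.0484;  (δu)² = 1.21
δS = √(8100) = 90.0
S = 1530.

1530 ± 90.0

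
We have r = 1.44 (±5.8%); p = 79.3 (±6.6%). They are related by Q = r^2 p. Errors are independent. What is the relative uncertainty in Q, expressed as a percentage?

13.3%

Q is a product of powers, so relative uncertainties combine in quadrature:
  (2·δr/r)² = (2×0.0580)² = 0.0135;  (1·δp/p)² = (1×0.0660)² = 0.00436
δQ/Q = √(0.0178) = 0.133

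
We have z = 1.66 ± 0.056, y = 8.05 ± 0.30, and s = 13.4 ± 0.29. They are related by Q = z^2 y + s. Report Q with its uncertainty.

35.6 ± 1.73

Let p = z^2·y = 22.2. δp/p = √((2·δz/z)² + (1·δy/y)²) = √(0.00455 + 0.00139) = 0.0771, so δp = 1.71.
Q = p + s: δQ = √(δp² + δs²) = √(2.92 + 0.0841) = 1.73
Q = 35.6.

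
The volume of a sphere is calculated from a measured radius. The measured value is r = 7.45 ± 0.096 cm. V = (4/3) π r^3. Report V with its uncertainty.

1730 ± 67.0 cm^3

V ∝ r^3, so δV/V = |3| · δr/r = 3 × 0.0129 = 0.0387.
V = 1730 cm^3, so δV = 0.0387 × 1730 = 67.0 cm^3.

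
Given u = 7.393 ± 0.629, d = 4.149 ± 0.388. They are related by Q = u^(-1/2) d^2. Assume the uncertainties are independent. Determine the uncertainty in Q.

Products/powers → add relative errors in quadrature, weighted by exponent:
  (−½·δu/u)² = (-0.5×0.0851)² = 0.00181;  (2·δd/d)² = (2×0.0935)² = 0.0350
δQ/Q = √(0.0368) = 0.192
Q = 6.331, so δQ = 0.192 × 6.331 = 1.21.

1.21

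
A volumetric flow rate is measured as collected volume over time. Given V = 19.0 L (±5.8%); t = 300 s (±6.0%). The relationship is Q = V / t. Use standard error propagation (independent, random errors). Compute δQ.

0.00529 L/s

Since Q is a product/quotient, work with relative uncertainties:
  (1·δV/V)² = (1×0.0580)² = 0.00336;  (-1·δt/t)² = (-1×0.0600)² = 0.00360
δQ/Q = √(0.00696) = 0.0835
Q = 0.0633 L/s, so δQ = 0.0835 × 0.0633 = 0.00529 L/s.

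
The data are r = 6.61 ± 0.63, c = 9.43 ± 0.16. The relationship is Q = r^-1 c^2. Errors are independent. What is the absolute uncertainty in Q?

1.36

Q is a product of powers, so relative uncertainties combine in quadrature:
  (-1·δr/r)² = (-1×0.0953)² = 0.00908;  (2·δc/c)² = (2×0.0170)² = 0.00115
δQ/Q = √(0.0102) = 0.101
Q = 13.5, so δQ = 0.101 × 13.5 = 1.36.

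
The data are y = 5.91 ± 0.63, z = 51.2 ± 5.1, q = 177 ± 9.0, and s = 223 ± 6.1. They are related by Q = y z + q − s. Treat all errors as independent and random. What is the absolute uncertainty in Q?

45.5

Let p = y·z = 303. δp/p = √((1·δy/y)² + (1·δz/z)²) = √(0.0114 + 0.00992) = 0.146, so δp = 44.1.
Q = p + q − s: δQ = √(δp² + δq² + δs²) = √(1950 + 81.0 + 37.2) = 45.5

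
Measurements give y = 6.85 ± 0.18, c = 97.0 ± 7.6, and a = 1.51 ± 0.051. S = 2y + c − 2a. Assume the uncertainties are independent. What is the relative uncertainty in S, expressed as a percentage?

7.07%

Sums and differences: (δS)² = Σ (cᵢ δxᵢ)².
  (2·δy)² = 0.130;  (δc)² = 57.8;  (2·δa)² = 0.0104
δS = √(57.9) = 7.61
S = 108, so δS/S = 7.61/108 = 0.0707.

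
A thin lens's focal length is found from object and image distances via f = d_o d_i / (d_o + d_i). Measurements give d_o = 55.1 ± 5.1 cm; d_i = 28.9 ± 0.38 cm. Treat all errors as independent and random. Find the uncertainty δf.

∂f/∂d_o = (d_i/(d_o+d_i))² = 0.118;  ∂f/∂d_i = (d_o/(d_o+d_i))² = 0.430
δf = √((∂f/∂d_o · δd_o)² + (∂f/∂d_i · δd_i)²) = √(0.364 + 0.0267) = 0.625 cm

0.625 cm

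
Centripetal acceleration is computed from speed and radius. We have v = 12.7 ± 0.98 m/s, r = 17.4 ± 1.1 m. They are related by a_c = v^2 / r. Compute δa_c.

1.55 m/s^2

Products/powers → add relative errors in quadrature, weighted by exponent:
  (2·δv/v)² = (2×0.0772)² = 0.0238;  (-1·δr/r)² = (-1×0.0632)² = 0.00400
δa_c/a_c = √(0.0278) = 0.167
a_c = 9.27 m/s^2, so δa_c = 0.167 × 9.27 = 1.55 m/s^2.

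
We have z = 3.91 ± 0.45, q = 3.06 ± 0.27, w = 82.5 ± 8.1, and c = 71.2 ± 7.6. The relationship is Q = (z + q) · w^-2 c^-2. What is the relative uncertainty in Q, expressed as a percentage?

Let u = z + q = 6.97. δu = √(δz² + δq²) = √(0.203 + 0.0729) = 0.525, so δu/u = 0.0753.
Q is then a monomial in u, w, c:
δQ/Q = √((δu/u)² + (-2·δw/w)² + (-2·δc/c)²) = √(0.00567 + 0.0386 + 0.0456) = 0.300

30.0%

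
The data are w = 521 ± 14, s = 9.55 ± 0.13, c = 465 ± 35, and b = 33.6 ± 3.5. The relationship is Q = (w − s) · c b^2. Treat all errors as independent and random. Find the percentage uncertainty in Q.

Let u = w − s = 511. δu = √(δw² + δs²) = √(196 + 0.0169) = 14.0, so δu/u = 0.0274.
Q is then a monomial in u, c, b:
δQ/Q = √((δu/u)² + (1·δc/c)² + (2·δb/b)²) = √(0.000749 + 0.00567 + 0.0434) = 0.223

22.3%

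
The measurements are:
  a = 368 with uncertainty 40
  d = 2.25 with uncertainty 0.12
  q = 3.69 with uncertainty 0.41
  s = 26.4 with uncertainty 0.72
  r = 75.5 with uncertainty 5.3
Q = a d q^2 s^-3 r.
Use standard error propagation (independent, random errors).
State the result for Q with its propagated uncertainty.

46.3 ± 12.7

Q is a product of powers, so relative uncertainties combine in quadrature:
  (1·δa/a)² = (1×0.109)² = 0.0118;  (1·δd/d)² = (1×0.0533)² = 0.00284;  (2·δq/q)² = (2×0.111)² = 0.0494;  (-3·δs/s)² = (-3×0.0273)² = 0.00669;  (1·δr/r)² = (1×0.0702)² = 0.00493
δQ/Q = √(0.0757) = 0.275
Q = 46.3, so δQ = 0.275 × 46.3 = 12.7.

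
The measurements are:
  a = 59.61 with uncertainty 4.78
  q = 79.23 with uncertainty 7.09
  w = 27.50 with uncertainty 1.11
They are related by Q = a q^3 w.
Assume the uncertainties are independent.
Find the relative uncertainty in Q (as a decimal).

Relative error in a monomial: (δQ/Q)² = Σ (nᵢ · δxᵢ/xᵢ)².
  (1·δa/a)² = (1×0.0802)² = 0.00643;  (3·δq/q)² = (3×0.0895)² = 0.0721;  (1·δw/w)² = (1×0.0404)² = 0.00163
δQ/Q = √(0.0801) = 0.283

0.283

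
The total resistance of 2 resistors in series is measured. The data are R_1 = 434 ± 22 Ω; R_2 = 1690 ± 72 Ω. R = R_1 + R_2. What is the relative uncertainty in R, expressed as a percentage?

Sums and differences: (δR)² = Σ (cᵢ δxᵢ)².
  (δR_1)² = 484;  (δR_2)² = 5180
δR = √(5670) = 75.3 Ω
R = 2120 Ω, so δR/R = 75.3/2120 = 0.0354.

3.54%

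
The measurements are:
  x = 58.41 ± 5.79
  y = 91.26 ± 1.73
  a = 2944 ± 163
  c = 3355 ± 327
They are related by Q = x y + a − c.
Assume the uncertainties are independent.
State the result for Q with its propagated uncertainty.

4919 ± 650

Let p = x·y = 5330. δp/p = √((1·δx/x)² + (1·δy/y)²) = √(0.00983 + 0.000359) = 0.101, so δp = 538.
Q = p + a − c: δQ = √(δp² + δa² + δc²) = √(2.89e+05 + 26600 + 1.07e+05) = 650
Q = 4919.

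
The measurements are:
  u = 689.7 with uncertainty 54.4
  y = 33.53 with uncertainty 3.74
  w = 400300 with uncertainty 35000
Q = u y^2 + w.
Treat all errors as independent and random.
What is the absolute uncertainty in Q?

1.87e+05

Let p = u·y^2 = 775400. δp/p = √((1·δu/u)² + (2·δy/y)²) = √(0.00622 + 0.0498) = 0.237, so δp = 1.83e+05.
Q = p + w: δQ = √(δp² + δw²) = √(3.37e+10 + 1.22e+09) = 1.87e+05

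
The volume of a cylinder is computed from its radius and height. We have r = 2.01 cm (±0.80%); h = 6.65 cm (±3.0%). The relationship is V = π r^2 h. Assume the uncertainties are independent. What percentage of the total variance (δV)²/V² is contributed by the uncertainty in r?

22.1%

(δV/V)² = (2·δr/r)² + (1·δh/h)²
  r term: (2×0.00800)² = 0.000256
  h term: (1×0.0300)² = 0.000900
Total = 0.00116. Share from r = 0.000256/0.00116 = 0.221.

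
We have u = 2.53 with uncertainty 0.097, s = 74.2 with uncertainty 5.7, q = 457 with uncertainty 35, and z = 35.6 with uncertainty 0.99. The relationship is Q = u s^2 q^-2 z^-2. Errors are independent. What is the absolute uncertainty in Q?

Each factor contributes (exponent × relative error)² to (δQ/Q)²:
  (1·δu/u)² = (1×0.0383)² = 0.00147;  (2·δs/s)² = (2×0.0768)² = 0.0236;  (-2·δq/q)² = (-2×0.0766)² = 0.0235;  (-2·δz/z)² = (-2×0.0278)² = 0.00309
δQ/Q = √(0.0516) = 0.227
Q = 5.26e-05, so δQ = 0.227 × 5.26e-05 = 1.2e-05.

1.2e-05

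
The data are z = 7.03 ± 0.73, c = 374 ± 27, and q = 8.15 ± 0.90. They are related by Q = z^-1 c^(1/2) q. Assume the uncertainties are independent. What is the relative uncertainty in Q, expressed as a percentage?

For a monomial Q ∝ z^-1, c^(1/2), q, fractional errors add in quadrature:
  (-1·δz/z)² = (-1×0.104)² = 0.0108;  (½·δc/c)² = (0.5×0.0722)² = 0.00130;  (1·δq/q)² = (1×0.110)² = 0.0122
δQ/Q = √(0.0243) = 0.156

15.6%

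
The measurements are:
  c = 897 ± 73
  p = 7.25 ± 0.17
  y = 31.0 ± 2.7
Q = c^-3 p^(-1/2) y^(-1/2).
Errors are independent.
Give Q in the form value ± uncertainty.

(9.24 ± 2.29) × 10^-11

Products/powers → add relative errors in quadrature, weighted by exponent:
  (-3·δc/c)² = (-3×0.0814)² = 0.0596;  (−½·δp/p)² = (-0.5×0.0234)² = 0.000137;  (−½·δy/y)² = (-0.5×0.0871)² = 0.00190
δQ/Q = √(0.0616) = 0.248
Q = 9.24e-11, so δQ = 0.248 × 9.24e-11 = 2.29e-11.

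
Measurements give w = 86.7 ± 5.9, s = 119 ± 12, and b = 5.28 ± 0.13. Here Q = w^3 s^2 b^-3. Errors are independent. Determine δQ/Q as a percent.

Since Q is a product/quotient, work with relative uncertainties:
  (3·δw/w)² = (3×0.0681)² = 0.0417;  (2·δs/s)² = (2×0.101)² = 0.0407;  (-3·δb/b)² = (-3×0.0246)² = 0.00546
δQ/Q = √(0.0878) = 0.296

29.6%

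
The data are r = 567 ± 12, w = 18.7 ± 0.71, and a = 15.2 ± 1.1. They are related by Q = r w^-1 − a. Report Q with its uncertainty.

15.1 ± 1.72

Let p = r·w^-1 = 30.3. δp/p = √((1·δr/r)² + (-1·δw/w)²) = √(0.000448 + 0.00144) = 0.0435, so δp = 1.32.
Q = p − a: δQ = √(δp² + δa²) = √(1.74 + 1.21) = 1.72
Q = 15.1.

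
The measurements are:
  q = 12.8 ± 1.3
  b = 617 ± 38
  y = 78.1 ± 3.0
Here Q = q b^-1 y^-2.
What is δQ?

Products/powers → add relative errors in quadrature, weighted by exponent:
  (1·δq/q)² = (1×0.102)² = 0.0103;  (-1·δb/b)² = (-1×0.0616)² = 0.00379;  (-2·δy/y)² = (-2×0.0384)² = 0.00590
δQ/Q = √(0.0200) = 0.141
Q = 3.4e-06, so δQ = 0.141 × 3.4e-06 = 4.81e-07.

4.81e-07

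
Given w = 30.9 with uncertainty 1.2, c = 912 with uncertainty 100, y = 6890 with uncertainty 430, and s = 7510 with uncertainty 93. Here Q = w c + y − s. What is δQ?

3310

Let p = w·c = 28200. δp/p = √((1·δw/w)² + (1·δc/c)²) = √(0.00151 + 0.0120) = 0.116, so δp = 3280.
Q = p + y − s: δQ = √(δp² + δy² + δs²) = √(1.07e+07 + 1.85e+05 + 8650) = 3310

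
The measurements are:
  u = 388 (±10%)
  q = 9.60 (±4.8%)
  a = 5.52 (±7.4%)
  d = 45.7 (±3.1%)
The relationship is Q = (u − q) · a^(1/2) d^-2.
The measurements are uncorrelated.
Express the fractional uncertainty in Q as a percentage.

Let w = u − q = 378. δw = √(δu² + δq²) = √(1510 + 0.212) = 38.8, so δw/w = 0.103.
Q is then a monomial in w, a, d:
δQ/Q = √((δw/w)² + (½·δa/a)² + (-2·δd/d)²) = √(0.0105 + 0.00137 + 0.00384) = 0.125

12.5%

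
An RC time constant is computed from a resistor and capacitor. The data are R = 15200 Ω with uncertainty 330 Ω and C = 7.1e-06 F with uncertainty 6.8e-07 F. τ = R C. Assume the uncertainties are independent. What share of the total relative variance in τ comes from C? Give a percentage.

95.1%

(δτ/τ)² = (1·δR/R)² + (1·δC/C)²
  R term: (1×0.0217)² = 0.000471
  C term: (1×0.0958)² = 0.00917
Total = 0.00964. Share from C = 0.00917/0.00964 = 0.951.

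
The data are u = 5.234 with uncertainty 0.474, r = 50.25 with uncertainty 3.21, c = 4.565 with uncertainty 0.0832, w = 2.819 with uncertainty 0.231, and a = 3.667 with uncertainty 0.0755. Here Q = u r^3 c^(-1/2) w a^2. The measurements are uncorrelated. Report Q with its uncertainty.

(1.178 ± 0.272) × 10^7

Since Q is a product/quotient, work with relative uncertainties:
  (1·δu/u)² = (1×0.0906)² = 0.00820;  (3·δr/r)² = (3×0.0639)² = 0.0367;  (−½·δc/c)² = (-0.5×0.0182)² = 8.3e-05;  (1·δw/w)² = (1×0.0819)² = 0.00671;  (2·δa/a)² = (2×0.0206)² = 0.00170
δQ/Q = √(0.0534) = 0.231
Q = 1.178e+07, so δQ = 0.231 × 1.178e+07 = 2.72e+06.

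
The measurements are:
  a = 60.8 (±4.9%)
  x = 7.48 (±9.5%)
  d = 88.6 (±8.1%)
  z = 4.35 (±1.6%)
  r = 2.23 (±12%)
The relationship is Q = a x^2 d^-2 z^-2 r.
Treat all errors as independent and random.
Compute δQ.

0.0145

Q is a product of powers, so relative uncertainties combine in quadrature:
  (1·δa/a)² = (1×0.0490)² = 0.00240;  (2·δx/x)² = (2×0.0950)² = 0.0361;  (-2·δd/d)² = (-2×0.0810)² = 0.0262;  (-2·δz/z)² = (-2×0.0160)² = 0.00102;  (1·δr/r)² = (1×0.120)² = 0.0144
δQ/Q = √(0.0802) = 0.283
Q = 0.0511, so δQ = 0.283 × 0.0511 = 0.0145.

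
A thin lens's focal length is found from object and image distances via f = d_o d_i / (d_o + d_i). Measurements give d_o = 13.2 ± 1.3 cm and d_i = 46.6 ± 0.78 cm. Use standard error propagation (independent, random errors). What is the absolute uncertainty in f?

∂f/∂d_o = (d_i/(d_o+d_i))² = 0.607;  ∂f/∂d_i = (d_o/(d_o+d_i))² = 0.0487
δf = √((∂f/∂d_o · δd_o)² + (∂f/∂d_i · δd_i)²) = √(0.623 + 0.00144) = 0.790 cm

0.790 cm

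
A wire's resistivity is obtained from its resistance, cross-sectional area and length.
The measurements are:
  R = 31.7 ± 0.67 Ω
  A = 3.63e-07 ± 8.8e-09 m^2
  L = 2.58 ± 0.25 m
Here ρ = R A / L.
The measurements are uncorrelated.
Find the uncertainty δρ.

Since ρ is a product/quotient, work with relative uncertainties:
  (1·δR/R)² = (1×0.0211)² = 0.000447;  (1·δA/A)² = (1×0.0242)² = 0.000588;  (-1·δL/L)² = (-1×0.0969)² = 0.00939
δρ/ρ = √(0.0104) = 0.102
ρ = 4.46e-06 Ω·m, so δρ = 0.102 × 4.46e-06 = 4.55e-07 Ω·m.

4.55e-07 Ω·m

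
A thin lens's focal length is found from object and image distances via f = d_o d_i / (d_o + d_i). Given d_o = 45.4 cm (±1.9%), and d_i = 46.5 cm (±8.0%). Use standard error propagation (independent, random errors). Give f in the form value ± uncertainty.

23.0 ± 0.934 cm

∂f/∂d_o = (d_i/(d_o+d_i))² = 0.256;  ∂f/∂d_i = (d_o/(d_o+d_i))² = 0.244
δf = √((∂f/∂d_o · δd_o)² + (∂f/∂d_i · δd_i)²) = √(0.0488 + 0.824) = 0.934 cm
f = 23.0 cm.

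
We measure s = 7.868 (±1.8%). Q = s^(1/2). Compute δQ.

0.0252

Q ∝ s^(1/2), so δQ/Q = |½| · δs/s = 0.5 × 0.0180 = 0.00900.
Q = 2.805, so δQ = 0.00900 × 2.805 = 0.0252.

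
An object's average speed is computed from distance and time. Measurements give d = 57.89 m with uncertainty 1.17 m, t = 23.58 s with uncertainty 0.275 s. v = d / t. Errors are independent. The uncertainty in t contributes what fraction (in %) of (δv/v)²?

(δv/v)² = (1·δd/d)² + (-1·δt/t)²
  d term: (1×0.0202)² = 0.000408
  t term: (-1×0.0117)² = 0.000136
Total = 0.000544. Share from t = 0.000136/0.000544 = 0.250.

25.0%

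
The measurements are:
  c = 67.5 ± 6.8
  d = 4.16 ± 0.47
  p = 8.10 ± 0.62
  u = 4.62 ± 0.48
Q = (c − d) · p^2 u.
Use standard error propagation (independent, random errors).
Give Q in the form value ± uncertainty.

Let w = c − d = 63.3. δw = √(δc² + δd²) = √(46.2 + 0.221) = 6.82, so δw/w = 0.108.
Q is then a monomial in w, p, u:
δQ/Q = √((δw/w)² + (2·δp/p)² + (1·δu/u)²) = √(0.0116 + 0.0234 + 0.0108) = 0.214
Q = 19200, so δQ = 0.214 × 19200 = 4110.

19200 ± 4110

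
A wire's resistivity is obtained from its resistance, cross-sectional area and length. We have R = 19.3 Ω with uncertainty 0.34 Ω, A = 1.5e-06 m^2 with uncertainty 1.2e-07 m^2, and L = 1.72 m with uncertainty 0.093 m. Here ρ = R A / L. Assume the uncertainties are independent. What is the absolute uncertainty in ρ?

1.65e-06 Ω·m

Relative error in a monomial: (δρ/ρ)² = Σ (nᵢ · δxᵢ/xᵢ)².
  (1·δR/R)² = (1×0.0176)² = 0.000310;  (1·δA/A)² = (1×0.0800)² = 0.00640;  (-1·δL/L)² = (-1×0.0541)² = 0.00292
δρ/ρ = √(0.00963) = 0.0982
ρ = 1.68e-05 Ω·m, so δρ = 0.0982 × 1.68e-05 = 1.65e-06 Ω·m.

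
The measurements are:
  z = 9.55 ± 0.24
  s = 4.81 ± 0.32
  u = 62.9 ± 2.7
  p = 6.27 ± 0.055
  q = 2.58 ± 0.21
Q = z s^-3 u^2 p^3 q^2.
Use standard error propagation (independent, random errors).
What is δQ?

1.53e+05

Since Q is a product/quotient, work with relative uncertainties:
  (1·δz/z)² = (1×0.0251)² = 0.000632;  (-3·δs/s)² = (-3×0.0665)² = 0.0398;  (2·δu/u)² = (2×0.0429)² = 0.00737;  (3·δp/p)² = (3×0.00877)² = 0.000693;  (2·δq/q)² = (2×0.0814)² = 0.0265
δQ/Q = √(0.0750) = 0.274
Q = 5.57e+05, so δQ = 0.274 × 5.57e+05 = 1.53e+05.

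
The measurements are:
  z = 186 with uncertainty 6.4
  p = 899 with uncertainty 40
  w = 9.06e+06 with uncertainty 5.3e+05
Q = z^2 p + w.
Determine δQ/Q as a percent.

Let h = z^2·p = 3.11e+07. δh/h = √((2·δz/z)² + (1·δp/p)²) = √(0.00474 + 0.00198) = 0.0819, so δh = 2.55e+06.
Q = h + w: δQ = √(δh² + δw²) = √(6.5e+12 + 2.81e+11) = 2.6e+06
Q = 4.02e+07, so δQ/Q = 2.6e+06/4.02e+07 = 0.0648.

6.48%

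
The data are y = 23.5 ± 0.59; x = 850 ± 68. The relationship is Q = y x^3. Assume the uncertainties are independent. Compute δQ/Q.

0.241

For a monomial Q ∝ y, x^3, fractional errors add in quadrature:
  (1·δy/y)² = (1×0.0251)² = 0.000630;  (3·δx/x)² = (3×0.0800)² = 0.0576
δQ/Q = √(0.0582) = 0.241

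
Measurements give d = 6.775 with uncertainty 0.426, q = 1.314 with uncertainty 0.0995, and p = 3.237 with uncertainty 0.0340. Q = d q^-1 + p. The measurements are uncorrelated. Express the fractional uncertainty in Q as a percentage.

6.06%

Let w = d·q^-1 = 5.156. δw/w = √((1·δd/d)² + (-1·δq/q)²) = √(0.00395 + 0.00573) = 0.0984, so δw = 0.507.
Q = w + p: δQ = √(δw² + δp²) = √(0.258 + 0.00116) = 0.509
Q = 8.393, so δQ/Q = 0.509/8.393 = 0.0606.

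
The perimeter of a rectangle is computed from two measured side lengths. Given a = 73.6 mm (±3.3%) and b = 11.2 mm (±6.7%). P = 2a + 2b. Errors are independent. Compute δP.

Sums and differences: (δP)² = Σ (cᵢ δxᵢ)².
  (2·δa)² = 23.6;  (2·δb)² = 2.25
δP = √(25.8) = 5.08 mm

5.08 mm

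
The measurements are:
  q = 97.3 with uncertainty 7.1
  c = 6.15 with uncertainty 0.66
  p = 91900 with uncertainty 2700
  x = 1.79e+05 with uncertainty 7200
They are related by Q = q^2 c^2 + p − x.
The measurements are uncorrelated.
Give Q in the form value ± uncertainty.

(2.71 ± 0.933) × 10^5

Let w = q^2·c^2 = 3.58e+05. δw/w = √((2·δq/q)² + (2·δc/c)²) = √(0.0213 + 0.0461) = 0.260, so δw = 92900.
Q = w + p − x: δQ = √(δw² + δp² + δx²) = √(8.64e+09 + 7.29e+06 + 5.18e+07) = 93300
Q = 2.71e+05.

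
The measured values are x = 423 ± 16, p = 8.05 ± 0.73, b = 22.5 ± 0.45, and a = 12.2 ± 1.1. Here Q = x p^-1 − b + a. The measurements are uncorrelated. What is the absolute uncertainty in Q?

Let w = x·p^-1 = 52.5. δw/w = √((1·δx/x)² + (-1·δp/p)²) = √(0.00143 + 0.00822) = 0.0983, so δw = 5.16.
Q = w − b + a: δQ = √(δw² + δb² + δa²) = √(26.7 + 0.203 + 1.21) = 5.30

5.30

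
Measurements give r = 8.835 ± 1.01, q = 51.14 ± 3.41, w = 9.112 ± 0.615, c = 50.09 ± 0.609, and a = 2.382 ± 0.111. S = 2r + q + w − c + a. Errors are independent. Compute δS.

Sums and differences: (δS)² = Σ (cᵢ δxᵢ)².
  (2·δr)² = 4.08;  (δq)² = 11.6;  (δw)² = 0.378;  (δc)² = 0.371;  (δa)² = 0.0123
δS = √(16.5) = 4.06

4.06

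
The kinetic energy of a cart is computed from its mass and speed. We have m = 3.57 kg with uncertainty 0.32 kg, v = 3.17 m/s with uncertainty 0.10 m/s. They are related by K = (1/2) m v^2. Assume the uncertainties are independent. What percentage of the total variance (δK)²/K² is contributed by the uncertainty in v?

(δK/K)² = (1·δm/m)² + (2·δv/v)²
  m term: (1×0.0896)² = 0.00803
  v term: (2×0.0315)² = 0.00398
Total = 0.0120. Share from v = 0.00398/0.0120 = 0.331.

33.1%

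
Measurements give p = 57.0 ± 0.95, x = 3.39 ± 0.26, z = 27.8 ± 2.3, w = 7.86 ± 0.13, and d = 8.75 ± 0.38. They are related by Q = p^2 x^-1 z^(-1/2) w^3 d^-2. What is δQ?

Since Q is a product/quotient, work with relative uncertainties:
  (2·δp/p)² = (2×0.0167)² = 0.00111;  (-1·δx/x)² = (-1×0.0767)² = 0.00588;  (−½·δz/z)² = (-0.5×0.0827)² = 0.00171;  (3·δw/w)² = (3×0.0165)² = 0.00246;  (-2·δd/d)² = (-2×0.0434)² = 0.00754
δQ/Q = √(0.0187) = 0.137
Q = 1150, so δQ = 0.137 × 1150 = 158.

158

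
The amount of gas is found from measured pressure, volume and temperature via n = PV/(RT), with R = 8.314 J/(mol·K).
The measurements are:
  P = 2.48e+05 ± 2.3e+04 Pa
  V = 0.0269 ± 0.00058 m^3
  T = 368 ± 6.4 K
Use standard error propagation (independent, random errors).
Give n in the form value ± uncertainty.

2.18 ± 0.211 mol

Since n is a product/quotient, work with relative uncertainties:
  (1·δP/P)² = (1×0.0927)² = 0.00860;  (1·δV/V)² = (1×0.0216)² = 0.000465;  (-1·δT/T)² = (-1×0.0174)² = 0.000302
δn/n = √(0.00937) = 0.0968
n = 2.18 mol, so δn = 0.0968 × 2.18 = 0.211 mol.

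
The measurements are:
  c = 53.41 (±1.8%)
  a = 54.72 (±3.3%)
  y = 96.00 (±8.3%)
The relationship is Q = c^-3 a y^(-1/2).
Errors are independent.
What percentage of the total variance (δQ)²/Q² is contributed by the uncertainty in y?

(δQ/Q)² = (-3·δc/c)² + (1·δa/a)² + (−½·δy/y)²
  c term: (-3×0.0180)² = 0.00292
  a term: (1×0.0330)² = 0.00109
  y term: (-0.5×0.0830)² = 0.00172
Total = 0.00573. Share from y = 0.00172/0.00573 = 0.301.

30.1%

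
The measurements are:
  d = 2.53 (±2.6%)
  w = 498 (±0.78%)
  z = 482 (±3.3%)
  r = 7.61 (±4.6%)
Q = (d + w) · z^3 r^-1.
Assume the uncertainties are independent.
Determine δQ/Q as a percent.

10.9%

Let u = d + w = 501. δu = √(δd² + δw²) = √(0.00433 + 15.1) = 3.88, so δu/u = 0.00776.
Q is then a monomial in u, z, r:
δQ/Q = √((δu/u)² + (3·δz/z)² + (-1·δr/r)²) = √(6.02e-05 + 0.00980 + 0.00212) = 0.109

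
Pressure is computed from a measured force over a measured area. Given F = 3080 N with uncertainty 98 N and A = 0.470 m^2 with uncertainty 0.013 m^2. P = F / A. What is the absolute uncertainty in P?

276 Pa

P is a product of powers, so relative uncertainties combine in quadrature:
  (1·δF/F)² = (1×0.0318)² = 0.00101;  (-1·δA/A)² = (-1×0.0277)² = 0.000765
δP/P = √(0.00178) = 0.0422
P = 6550 Pa, so δP = 0.0422 × 6550 = 276 Pa.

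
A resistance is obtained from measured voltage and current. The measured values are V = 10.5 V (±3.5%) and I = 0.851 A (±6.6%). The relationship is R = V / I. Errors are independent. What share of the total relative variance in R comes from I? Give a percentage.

78.1%

(δR/R)² = (1·δV/V)² + (-1·δI/I)²
  V term: (1×0.0350)² = 0.00123
  I term: (-1×0.0660)² = 0.00436
Total = 0.00558. Share from I = 0.00436/0.00558 = 0.781.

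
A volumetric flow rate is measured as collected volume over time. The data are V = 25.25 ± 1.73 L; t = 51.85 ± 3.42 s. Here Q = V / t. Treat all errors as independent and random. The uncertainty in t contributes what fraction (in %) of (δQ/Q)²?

(δQ/Q)² = (1·δV/V)² + (-1·δt/t)²
  V term: (1×0.0685)² = 0.00469
  t term: (-1×0.0660)² = 0.00435
Total = 0.00904. Share from t = 0.00435/0.00904 = 0.481.

48.1%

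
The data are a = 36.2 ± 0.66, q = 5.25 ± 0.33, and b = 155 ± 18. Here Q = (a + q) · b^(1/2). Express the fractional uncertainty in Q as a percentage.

6.07%

Let u = a + q = 41.5. δu = √(δa² + δq²) = √(0.436 + 0.109) = 0.738, so δu/u = 0.0178.
Q is then a monomial in u, b:
δQ/Q = √((δu/u)² + (½·δb/b)²) = √(0.000317 + 0.00337) = 0.0607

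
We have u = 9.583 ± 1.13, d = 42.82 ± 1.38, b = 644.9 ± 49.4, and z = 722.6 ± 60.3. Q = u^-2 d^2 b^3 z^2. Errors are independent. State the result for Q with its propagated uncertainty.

(2.796 ± 1.05) × 10^15

For a monomial Q ∝ u^-2, d^2, b^3, z^2, fractional errors add in quadrature:
  (-2·δu/u)² = (-2×0.118)² = 0.0556;  (2·δd/d)² = (2×0.0322)² = 0.00415;  (3·δb/b)² = (3×0.0766)² = 0.0528;  (2·δz/z)² = (2×0.0834)² = 0.0279
δQ/Q = √(0.140) = 0.375
Q = 2.796e+15, so δQ = 0.375 × 2.796e+15 = 1.05e+15.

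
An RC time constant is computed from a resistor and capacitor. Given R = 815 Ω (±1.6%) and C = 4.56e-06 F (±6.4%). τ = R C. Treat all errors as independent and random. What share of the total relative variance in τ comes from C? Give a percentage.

(δτ/τ)² = (1·δR/R)² + (1·δC/C)²
  R term: (1×0.0160)² = 0.000256
  C term: (1×0.0640)² = 0.00410
Total = 0.00435. Share from C = 0.00410/0.00435 = 0.941.

94.1%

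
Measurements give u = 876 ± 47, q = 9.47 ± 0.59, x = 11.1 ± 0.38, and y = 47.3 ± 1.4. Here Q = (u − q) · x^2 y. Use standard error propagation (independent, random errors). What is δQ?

4.66e+05

Let w = u − q = 867. δw = √(δu² + δq²) = √(2210 + 0.348) = 47.0, so δw/w = 0.0542.
Q is then a monomial in w, x, y:
δQ/Q = √((δw/w)² + (2·δx/x)² + (1·δy/y)²) = √(0.00294 + 0.00469 + 0.000876) = 0.0922
Q = 5.05e+06, so δQ = 0.0922 × 5.05e+06 = 4.66e+05.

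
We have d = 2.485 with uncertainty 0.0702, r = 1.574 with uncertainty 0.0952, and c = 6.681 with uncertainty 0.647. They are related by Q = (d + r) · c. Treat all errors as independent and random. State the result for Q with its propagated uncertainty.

27.12 ± 2.74

Let u = d + r = 4.059. δu = √(δd² + δr²) = √(0.00493 + 0.00906) = 0.118, so δu/u = 0.0291.
Q is then a monomial in u, c:
δQ/Q = √((δu/u)² + (1·δc/c)²) = √(0.000849 + 0.00938) = 0.101
Q = 27.12, so δQ = 0.101 × 27.12 = 2.74.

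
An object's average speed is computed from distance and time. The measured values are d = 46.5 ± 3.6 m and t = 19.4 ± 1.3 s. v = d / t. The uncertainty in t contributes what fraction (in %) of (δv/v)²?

(δv/v)² = (1·δd/d)² + (-1·δt/t)²
  d term: (1×0.0774)² = 0.00599
  t term: (-1×0.0670)² = 0.00449
Total = 0.0105. Share from t = 0.00449/0.0105 = 0.428.

42.8%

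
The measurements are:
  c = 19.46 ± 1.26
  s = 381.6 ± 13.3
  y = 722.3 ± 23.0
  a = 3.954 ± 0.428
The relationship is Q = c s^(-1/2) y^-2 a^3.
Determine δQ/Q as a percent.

33.8%

For a monomial Q ∝ c, s^(-1/2), y^-2, a^3, fractional errors add in quadrature:
  (1·δc/c)² = (1×0.0647)² = 0.00419;  (−½·δs/s)² = (-0.5×0.0349)² = 0.000304;  (-2·δy/y)² = (-2×0.0318)² = 0.00406;  (3·δa/a)² = (3×0.108)² = 0.105
δQ/Q = √(0.114) = 0.338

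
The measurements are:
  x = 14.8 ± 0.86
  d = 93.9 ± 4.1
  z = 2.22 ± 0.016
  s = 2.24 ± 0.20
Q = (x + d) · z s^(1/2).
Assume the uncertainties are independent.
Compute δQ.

Let u = x + d = 109. δu = √(δx² + δd²) = √(0.740 + 16.8) = 4.19, so δu/u = 0.0385.
Q is then a monomial in u, z, s:
δQ/Q = √((δu/u)² + (1·δz/z)² + (½·δs/s)²) = √(0.00149 + 5.19e-05 + 0.00199) = 0.0594
Q = 361, so δQ = 0.0594 × 361 = 21.5.

21.5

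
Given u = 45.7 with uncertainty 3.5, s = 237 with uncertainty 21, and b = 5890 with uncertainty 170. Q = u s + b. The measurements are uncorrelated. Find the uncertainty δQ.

1280

Let p = u·s = 10800. δp/p = √((1·δu/u)² + (1·δs/s)²) = √(0.00587 + 0.00785) = 0.117, so δp = 1270.
Q = p + b: δQ = √(δp² + δb²) = √(1.61e+06 + 28900) = 1280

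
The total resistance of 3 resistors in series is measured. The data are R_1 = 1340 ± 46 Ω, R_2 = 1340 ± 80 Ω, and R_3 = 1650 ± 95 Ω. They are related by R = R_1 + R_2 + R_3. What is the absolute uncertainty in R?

Sums and differences: (δR)² = Σ (cᵢ δxᵢ)².
  (δR_1)² = 2120;  (δR_2)² = 6400;  (δR_3)² = 9020
δR = √(17500) = 132 Ω

132 Ω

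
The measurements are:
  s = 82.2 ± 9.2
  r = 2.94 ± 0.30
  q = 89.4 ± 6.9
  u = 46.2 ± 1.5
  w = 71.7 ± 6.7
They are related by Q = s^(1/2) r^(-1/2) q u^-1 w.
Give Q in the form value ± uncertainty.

734 ± 108

Since Q is a product/quotient, work with relative uncertainties:
  (½·δs/s)² = (0.5×0.112)² = 0.00313;  (−½·δr/r)² = (-0.5×0.102)² = 0.00260;  (1·δq/q)² = (1×0.0772)² = 0.00596;  (-1·δu/u)² = (-1×0.0325)² = 0.00105;  (1·δw/w)² = (1×0.0934)² = 0.00873
δQ/Q = √(0.0215) = 0.147
Q = 734, so δQ = 0.147 × 734 = 108.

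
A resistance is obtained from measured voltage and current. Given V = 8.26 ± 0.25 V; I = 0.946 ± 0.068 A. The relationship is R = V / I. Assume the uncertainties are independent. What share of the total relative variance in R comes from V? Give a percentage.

(δR/R)² = (1·δV/V)² + (-1·δI/I)²
  V term: (1×0.0303)² = 0.000916
  I term: (-1×0.0719)² = 0.00517
Total = 0.00608. Share from V = 0.000916/0.00608 = 0.151.

15.1%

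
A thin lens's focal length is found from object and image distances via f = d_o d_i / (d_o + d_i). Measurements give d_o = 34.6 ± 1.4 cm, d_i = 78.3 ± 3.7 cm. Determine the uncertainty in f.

∂f/∂d_o = (d_i/(d_o+d_i))² = 0.481;  ∂f/∂d_i = (d_o/(d_o+d_i))² = 0.0939
δf = √((∂f/∂d_o · δd_o)² + (∂f/∂d_i · δd_i)²) = √(0.453 + 0.121) = 0.758 cm

0.758 cm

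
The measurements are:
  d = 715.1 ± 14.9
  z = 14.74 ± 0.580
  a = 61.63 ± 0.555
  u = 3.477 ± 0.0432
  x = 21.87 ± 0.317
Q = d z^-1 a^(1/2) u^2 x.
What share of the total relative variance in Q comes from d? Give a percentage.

15.3%

(δQ/Q)² = (1·δd/d)² + (-1·δz/z)² + (½·δa/a)² + (2·δu/u)² + (1·δx/x)²
  d term: (1×0.0208)² = 0.000434
  z term: (-1×0.0393)² = 0.00155
  a term: (0.5×0.00901)² = 2.03e-05
  u term: (2×0.0124)² = 0.000617
  x term: (1×0.0145)² = 0.000210
Total = 0.00283. Share from d = 0.000434/0.00283 = 0.153.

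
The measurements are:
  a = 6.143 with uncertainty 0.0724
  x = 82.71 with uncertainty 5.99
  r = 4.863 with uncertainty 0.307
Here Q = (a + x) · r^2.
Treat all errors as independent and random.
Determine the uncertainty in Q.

301

Let u = a + x = 88.85. δu = √(δa² + δx²) = √(0.00524 + 35.9) = 5.99, so δu/u = 0.0674.
Q is then a monomial in u, r:
δQ/Q = √((δu/u)² + (2·δr/r)²) = √(0.00455 + 0.0159) = 0.143
Q = 2101, so δQ = 0.143 × 2101 = 301.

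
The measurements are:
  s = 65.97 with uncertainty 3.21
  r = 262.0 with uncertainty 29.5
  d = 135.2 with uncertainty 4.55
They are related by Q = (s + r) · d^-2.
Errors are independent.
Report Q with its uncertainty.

0.01794 ± 0.00202

Let u = s + r = 328.0. δu = √(δs² + δr²) = √(10.3 + 870) = 29.7, so δu/u = 0.0905.
Q is then a monomial in u, d:
δQ/Q = √((δu/u)² + (-2·δd/d)²) = √(0.00819 + 0.00453) = 0.113
Q = 0.01794, so δQ = 0.113 × 0.01794 = 0.00202.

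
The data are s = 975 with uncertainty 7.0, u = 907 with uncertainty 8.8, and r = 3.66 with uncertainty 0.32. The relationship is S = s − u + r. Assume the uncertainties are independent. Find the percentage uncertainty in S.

15.7%

S is a linear combination, so absolute uncertainties add in quadrature:
  (δs)² = 49.0;  (δu)² = 77.4;  (δr)² = 0.102
δS = √(127) = 11.2
S = 71.7, so δS/S = 11.2/71.7 = 0.157.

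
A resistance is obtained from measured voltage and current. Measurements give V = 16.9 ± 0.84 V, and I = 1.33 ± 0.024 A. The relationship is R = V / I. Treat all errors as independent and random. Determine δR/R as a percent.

For a monomial R ∝ V, I^-1, fractional errors add in quadrature:
  (1·δV/V)² = (1×0.0497)² = 0.00247;  (-1·δI/I)² = (-1×0.0180)² = 0.000326
δR/R = √(0.00280) = 0.0529

5.29%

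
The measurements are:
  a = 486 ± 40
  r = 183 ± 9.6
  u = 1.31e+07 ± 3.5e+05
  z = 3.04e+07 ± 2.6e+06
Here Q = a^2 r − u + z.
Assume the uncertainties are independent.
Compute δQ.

Let p = a^2·r = 4.32e+07. δp/p = √((2·δa/a)² + (1·δr/r)²) = √(0.0271 + 0.00275) = 0.173, so δp = 7.47e+06.
Q = p − u + z: δQ = √(δp² + δu² + δz²) = √(5.58e+13 + 1.22e+11 + 6.76e+12) = 7.92e+06

7.92e+06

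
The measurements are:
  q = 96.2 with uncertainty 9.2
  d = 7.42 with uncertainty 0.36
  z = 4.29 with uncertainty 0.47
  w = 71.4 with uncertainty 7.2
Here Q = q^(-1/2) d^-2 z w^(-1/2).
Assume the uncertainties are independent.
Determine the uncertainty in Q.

0.000152

Products/powers → add relative errors in quadrature, weighted by exponent:
  (−½·δq/q)² = (-0.5×0.0956)² = 0.00229;  (-2·δd/d)² = (-2×0.0485)² = 0.00942;  (1·δz/z)² = (1×0.110)² = 0.0120;  (−½·δw/w)² = (-0.5×0.101)² = 0.00254
δQ/Q = √(0.0262) = 0.162
Q = 0.000940, so δQ = 0.162 × 0.000940 = 0.000152.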